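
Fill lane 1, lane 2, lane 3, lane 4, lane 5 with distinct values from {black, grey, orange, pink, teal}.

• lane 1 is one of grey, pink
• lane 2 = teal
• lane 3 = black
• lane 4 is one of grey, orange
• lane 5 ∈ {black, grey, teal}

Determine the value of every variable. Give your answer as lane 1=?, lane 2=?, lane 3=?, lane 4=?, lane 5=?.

lane 2 has just one choice, so lane 2 = teal. So lane 5 can't be teal.
lane 3 must be black (only option left). Strike black from lane 5.
lane 5 has just one choice, so lane 5 = grey. Strike grey from lane 1, lane 4.
lane 1's domain is down to {pink}, so lane 1 = pink.
That leaves lane 4 = orange.

lane 1=pink, lane 2=teal, lane 3=black, lane 4=orange, lane 5=grey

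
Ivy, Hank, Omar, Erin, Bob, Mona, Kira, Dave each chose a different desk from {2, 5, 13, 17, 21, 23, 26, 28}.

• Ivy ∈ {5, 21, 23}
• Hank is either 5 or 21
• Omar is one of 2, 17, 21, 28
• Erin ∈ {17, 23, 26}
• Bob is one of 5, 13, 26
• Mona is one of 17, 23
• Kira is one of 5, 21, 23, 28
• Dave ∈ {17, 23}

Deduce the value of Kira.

The 8 variables draw from only 8 values {2, 5, 13, 17, 21, 23, 26, 28}, so each is used; only Omar can be 2, hence Omar = 2.
Among the 7 still-open variables, 13 fits only Bob (and all 7 values in {5, 13, 17, 21, 23, 26, 28} must be used), so Bob = 13.
The 6 still-open variables together cover exactly {5, 17, 21, 23, 26, 28} — 6 values for 6 variables — and 26 appears only in Erin's list, so Erin = 26.
The 5 still-open variables draw from only 5 values {5, 17, 21, 23, 28}, so each is used; only Kira can be 28, hence Kira = 28.

28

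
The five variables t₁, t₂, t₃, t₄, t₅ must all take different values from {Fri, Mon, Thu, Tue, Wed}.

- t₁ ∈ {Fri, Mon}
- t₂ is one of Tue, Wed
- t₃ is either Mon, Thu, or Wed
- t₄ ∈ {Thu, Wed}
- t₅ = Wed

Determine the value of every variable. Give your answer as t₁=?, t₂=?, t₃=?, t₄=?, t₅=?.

t₁=Fri, t₂=Tue, t₃=Mon, t₄=Thu, t₅=Wed

t₅ has just one choice, so t₅ = Wed. Eliminate Wed elsewhere: t₂, t₃, t₄.
t₂ must be Tue (only option left).
t₄ has just one choice, so t₄ = Thu. Eliminate Thu elsewhere: t₃.
t₃ has just one choice, so t₃ = Mon. Strike Mon from t₁.
t₁'s domain is down to {Fri}, so t₁ = Fri.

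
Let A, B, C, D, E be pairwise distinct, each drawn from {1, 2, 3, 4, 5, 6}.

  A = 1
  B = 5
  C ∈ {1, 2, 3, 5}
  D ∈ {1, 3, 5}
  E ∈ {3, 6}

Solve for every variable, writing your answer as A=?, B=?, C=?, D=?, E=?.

A=1, B=5, C=2, D=3, E=6

A must be 1 (only option left). So C, D can't be 1.
B has just one choice, so B = 5. So C, D can't be 5.
D has just one choice, so D = 3. Eliminate 3 elsewhere: C, E.
E's domain is down to {6}, so E = 6.
C must be 2 (only option left).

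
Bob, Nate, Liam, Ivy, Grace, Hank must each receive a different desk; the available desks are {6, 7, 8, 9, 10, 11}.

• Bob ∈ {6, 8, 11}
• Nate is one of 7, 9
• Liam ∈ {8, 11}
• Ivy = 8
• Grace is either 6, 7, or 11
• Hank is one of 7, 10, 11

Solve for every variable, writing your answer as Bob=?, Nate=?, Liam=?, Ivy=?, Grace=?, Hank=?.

Bob=6, Nate=9, Liam=11, Ivy=8, Grace=7, Hank=10

Ivy must be 8 (only option left). Remove 8 from Bob, Liam.
Liam must be 11 (only option left). So Bob, Grace, Hank can't be 11.
Bob must be 6 (only option left). So Grace can't be 6.
That leaves Grace = 7. So Nate, Hank can't be 7.
Hank's domain is down to {10}, so Hank = 10.
That leaves Nate = 9.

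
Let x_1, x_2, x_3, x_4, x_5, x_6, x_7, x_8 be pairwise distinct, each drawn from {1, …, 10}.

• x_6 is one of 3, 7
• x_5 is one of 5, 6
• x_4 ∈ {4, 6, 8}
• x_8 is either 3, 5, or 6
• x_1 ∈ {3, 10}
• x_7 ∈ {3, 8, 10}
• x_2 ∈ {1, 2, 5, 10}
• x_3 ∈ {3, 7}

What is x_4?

4

x_3 and x_6 between them cover only {3, 7} — a naked pair. Remove those values from x_1, x_7, x_8.
x_1 has just one choice, so x_1 = 10. Eliminate 10 elsewhere: x_2, x_7.
x_7 has just one choice, so x_7 = 8. Eliminate 8 elsewhere: x_4.
x_5 and x_8 share exactly the 2 values {5, 6}; by pigeonhole those values go to them, so strike 5, 6 from x_2, x_4.
So x_4 = 4.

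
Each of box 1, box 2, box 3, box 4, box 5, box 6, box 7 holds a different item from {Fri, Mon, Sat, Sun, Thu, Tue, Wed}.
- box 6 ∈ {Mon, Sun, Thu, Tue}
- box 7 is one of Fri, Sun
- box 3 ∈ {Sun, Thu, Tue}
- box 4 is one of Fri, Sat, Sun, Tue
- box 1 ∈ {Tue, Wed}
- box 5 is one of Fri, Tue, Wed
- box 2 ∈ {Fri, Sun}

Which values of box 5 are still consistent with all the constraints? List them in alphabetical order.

Among the 7 variables, Mon fits only box 6 (and all 7 values in {Fri, Mon, Sat, Sun, Thu, Tue, Wed} must be used), so box 6 = Mon.
The 6 still-open variables together cover exactly {Fri, Sat, Sun, Thu, Tue, Wed} — 6 values for 6 variables — and Sat appears only in box 4's list, so box 4 = Sat.
The 5 still-open variables draw from only 5 values {Fri, Sun, Thu, Tue, Wed}, so each is used; only box 3 can be Thu, hence box 3 = Thu.
The 2 variables box 2 and box 7 are confined to {Fri, Sun}, which locks those values in; drop them from box 5.
No further eliminations apply; box 5 can still be any of Tue, Wed.

Tue, Wed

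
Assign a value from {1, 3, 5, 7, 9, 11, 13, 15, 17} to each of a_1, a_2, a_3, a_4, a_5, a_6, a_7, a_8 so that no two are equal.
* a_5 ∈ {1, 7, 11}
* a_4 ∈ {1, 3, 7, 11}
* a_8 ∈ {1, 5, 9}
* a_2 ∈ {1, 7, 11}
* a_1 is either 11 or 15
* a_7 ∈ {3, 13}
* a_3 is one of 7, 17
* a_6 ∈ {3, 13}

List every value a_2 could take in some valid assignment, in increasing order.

The 2 variables a_6 and a_7 are confined to {3, 13}, which locks those values in; drop them from a_4.
The 3 variables a_2, a_4, a_5 are confined to {1, 7, 11}, which locks those values in; drop them from a_1, a_3, a_8.
a_1 has just one choice, so a_1 = 15.
a_3 must be 17 (only option left).
No further eliminations apply; a_2 can still be any of 1, 7, 11.

1, 7, 11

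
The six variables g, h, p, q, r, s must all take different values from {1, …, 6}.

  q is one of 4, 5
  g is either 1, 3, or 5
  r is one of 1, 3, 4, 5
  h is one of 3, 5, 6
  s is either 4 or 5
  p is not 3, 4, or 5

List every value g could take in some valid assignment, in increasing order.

1, 3

Among the 6 variables, 2 fits only p (and all 6 values in {1, 2, 3, 4, 5, 6} must be used), so p = 2.
The 5 still-open variables draw from only 5 values {1, 3, 4, 5, 6}, so each is used; only h can be 6, hence h = 6.
q and s between them cover only {4, 5} — a naked pair. Remove those values from g, r.
No further eliminations apply; g can still be any of 1, 3.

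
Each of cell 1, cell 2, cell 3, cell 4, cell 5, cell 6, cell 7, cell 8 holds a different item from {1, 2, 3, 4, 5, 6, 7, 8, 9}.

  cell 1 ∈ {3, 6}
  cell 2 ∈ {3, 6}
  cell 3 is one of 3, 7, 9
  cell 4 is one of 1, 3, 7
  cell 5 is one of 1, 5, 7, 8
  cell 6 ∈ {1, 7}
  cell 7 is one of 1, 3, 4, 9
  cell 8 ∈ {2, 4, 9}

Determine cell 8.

The 2 variables cell 1 and cell 2 are confined to {3, 6}, which locks those values in; drop them from cell 3, cell 4, cell 7.
cell 4 and cell 6 between them cover only {1, 7} — a naked pair. Remove those values from cell 3, cell 5, cell 7.
cell 3 has just one choice, so cell 3 = 9. Strike 9 from cell 7, cell 8.
cell 7 has just one choice, so cell 7 = 4. Remove 4 from cell 8.
So cell 8 = 2.

2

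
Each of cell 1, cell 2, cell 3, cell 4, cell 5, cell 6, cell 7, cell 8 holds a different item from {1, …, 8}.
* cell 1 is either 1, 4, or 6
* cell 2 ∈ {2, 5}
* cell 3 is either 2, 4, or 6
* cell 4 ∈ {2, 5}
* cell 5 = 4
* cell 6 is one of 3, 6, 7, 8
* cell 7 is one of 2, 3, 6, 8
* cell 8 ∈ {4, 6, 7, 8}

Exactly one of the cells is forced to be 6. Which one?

cell 5 must be 4 (only option left). Remove 4 from cell 1, cell 3, cell 8.
The 7 still-open variables draw from only 7 values {1, 2, 3, 5, 6, 7, 8}, so each is used; only cell 1 can be 1, hence cell 1 = 1.
cell 2 and cell 4 share exactly the 2 values {2, 5}; by pigeonhole those values go to them, so strike 2, 5 from cell 3, cell 7.
So 6 goes to cell 3.

cell 3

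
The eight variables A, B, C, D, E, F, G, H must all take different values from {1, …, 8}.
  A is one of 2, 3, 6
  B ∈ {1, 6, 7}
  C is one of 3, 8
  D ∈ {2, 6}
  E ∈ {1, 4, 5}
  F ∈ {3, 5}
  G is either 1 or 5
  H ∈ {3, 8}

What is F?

5

The 8 variables draw from only 8 values {1, 2, 3, 4, 5, 6, 7, 8}, so each is used; only E can be 4, hence E = 4.
Among the 7 still-open variables, 7 fits only B (and all 7 values in {1, 2, 3, 5, 6, 7, 8} must be used), so B = 7.
Among the 6 still-open variables, 1 fits only G (and all 6 values in {1, 2, 3, 5, 6, 8} must be used), so G = 1.
The 5 still-open variables together cover exactly {2, 3, 5, 6, 8} — 5 values for 5 variables — and 5 appears only in F's list, so F = 5.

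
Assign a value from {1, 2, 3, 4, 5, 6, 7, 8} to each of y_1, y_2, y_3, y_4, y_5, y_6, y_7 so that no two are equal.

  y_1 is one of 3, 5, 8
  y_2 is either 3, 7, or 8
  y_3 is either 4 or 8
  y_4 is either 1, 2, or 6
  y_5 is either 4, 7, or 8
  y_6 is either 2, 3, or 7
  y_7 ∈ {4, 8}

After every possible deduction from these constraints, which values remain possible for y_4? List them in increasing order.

1, 6

y_3 and y_7 share exactly the 2 values {4, 8}; by pigeonhole those values go to them, so strike 4, 8 from y_1, y_2, y_5.
y_5 must be 7 (only option left). Strike 7 from y_2, y_6.
y_2 must be 3 (only option left). Strike 3 from y_1, y_6.
y_6's domain is down to {2}, so y_6 = 2. Eliminate 2 elsewhere: y_4.
That leaves y_1 = 5.
No further eliminations apply; y_4 can still be any of 1, 6.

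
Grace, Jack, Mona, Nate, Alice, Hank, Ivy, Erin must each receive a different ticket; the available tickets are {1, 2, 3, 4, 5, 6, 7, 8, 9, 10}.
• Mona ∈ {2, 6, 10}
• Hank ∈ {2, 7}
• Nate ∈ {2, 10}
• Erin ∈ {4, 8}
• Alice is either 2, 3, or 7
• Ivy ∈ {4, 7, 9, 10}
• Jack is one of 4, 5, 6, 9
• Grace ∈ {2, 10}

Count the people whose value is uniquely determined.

3

Grace and Nate between them cover only {2, 10} — a naked pair. Remove those values from Mona, Alice, Hank, Ivy.
That leaves Mona = 6. Eliminate 6 elsewhere: Jack.
Hank has just one choice, so Hank = 7. Eliminate 7 elsewhere: Alice, Ivy.
Alice has just one choice, so Alice = 3.
Determined: Mona=6, Alice=3, Hank=7. The other people each still have more than one consistent value. That makes 3.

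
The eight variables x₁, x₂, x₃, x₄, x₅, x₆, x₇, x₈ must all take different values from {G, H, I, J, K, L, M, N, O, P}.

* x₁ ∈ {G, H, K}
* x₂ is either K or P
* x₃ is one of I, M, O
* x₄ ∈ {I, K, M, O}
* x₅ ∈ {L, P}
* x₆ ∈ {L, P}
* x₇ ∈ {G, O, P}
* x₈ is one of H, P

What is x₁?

G

x₅ and x₆ share exactly the 2 values {L, P}; by pigeonhole those values go to them, so strike L, P from x₂, x₇, x₈.
That leaves x₂ = K. Strike K from x₁, x₄.
x₈ has just one choice, so x₈ = H. Strike H from x₁.
So x₁ = G.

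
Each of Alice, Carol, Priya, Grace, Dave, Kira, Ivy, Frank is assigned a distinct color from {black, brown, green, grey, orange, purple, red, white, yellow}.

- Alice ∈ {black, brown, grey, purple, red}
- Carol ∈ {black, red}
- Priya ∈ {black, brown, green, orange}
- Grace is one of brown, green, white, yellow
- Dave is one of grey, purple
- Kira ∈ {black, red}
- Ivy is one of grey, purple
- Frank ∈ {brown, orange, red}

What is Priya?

green

Carol and Kira between them cover only {black, red} — a naked pair. Remove those values from Alice, Priya, Frank.
Dave and Ivy between them cover only {grey, purple} — a naked pair. Remove those values from Alice.
Alice must be brown (only option left). So Priya, Grace, Frank can't be brown.
That leaves Frank = orange. Strike orange from Priya.
So Priya = green.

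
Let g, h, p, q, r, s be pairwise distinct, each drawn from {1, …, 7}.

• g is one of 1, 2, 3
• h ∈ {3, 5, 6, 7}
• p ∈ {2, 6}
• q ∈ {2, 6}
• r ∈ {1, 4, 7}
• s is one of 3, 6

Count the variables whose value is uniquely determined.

p and q between them cover only {2, 6} — a naked pair. Remove those values from g, h, s.
s has just one choice, so s = 3. So g, h can't be 3.
g must be 1 (only option left). Eliminate 1 elsewhere: r.
Determined: g=1, s=3. The other variables each still have more than one consistent value. That makes 2.

2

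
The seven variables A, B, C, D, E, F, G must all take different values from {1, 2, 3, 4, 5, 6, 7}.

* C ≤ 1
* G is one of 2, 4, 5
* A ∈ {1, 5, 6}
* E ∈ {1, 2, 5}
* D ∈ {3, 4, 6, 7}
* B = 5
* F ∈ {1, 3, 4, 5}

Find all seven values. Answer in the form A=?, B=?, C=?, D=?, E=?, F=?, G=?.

A=6, B=5, C=1, D=7, E=2, F=3, G=4

B's domain is down to {5}, so B = 5. Remove 5 from A, E, F, G.
C has just one choice, so C = 1. So A, E, F can't be 1.
E's domain is down to {2}, so E = 2. So G can't be 2.
G has just one choice, so G = 4. So D, F can't be 4.
A's domain is down to {6}, so A = 6. Eliminate 6 elsewhere: D.
F's domain is down to {3}, so F = 3. Remove 3 from D.
D must be 7 (only option left).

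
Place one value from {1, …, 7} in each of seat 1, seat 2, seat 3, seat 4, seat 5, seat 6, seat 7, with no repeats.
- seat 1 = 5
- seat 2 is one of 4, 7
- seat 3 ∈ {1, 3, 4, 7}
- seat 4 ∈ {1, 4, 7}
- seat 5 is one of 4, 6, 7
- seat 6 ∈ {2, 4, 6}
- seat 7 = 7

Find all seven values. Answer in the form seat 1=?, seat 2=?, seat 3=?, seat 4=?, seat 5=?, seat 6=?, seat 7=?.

seat 1 has just one choice, so seat 1 = 5.
That leaves seat 7 = 7. Remove 7 from seat 2, seat 3, seat 4, seat 5.
That leaves seat 2 = 4. So seat 3, seat 4, seat 5, seat 6 can't be 4.
seat 4's domain is down to {1}, so seat 4 = 1. Strike 1 from seat 3.
seat 5 must be 6 (only option left). Strike 6 from seat 6.
That leaves seat 6 = 2.
That leaves seat 3 = 3.

seat 1=5, seat 2=4, seat 3=3, seat 4=1, seat 5=6, seat 6=2, seat 7=7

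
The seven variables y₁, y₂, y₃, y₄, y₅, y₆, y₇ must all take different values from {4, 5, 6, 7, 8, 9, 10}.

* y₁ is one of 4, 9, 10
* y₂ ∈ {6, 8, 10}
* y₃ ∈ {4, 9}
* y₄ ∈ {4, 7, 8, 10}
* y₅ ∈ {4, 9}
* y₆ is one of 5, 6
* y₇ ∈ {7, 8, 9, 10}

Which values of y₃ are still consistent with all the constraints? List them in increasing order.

4, 9

The 7 variables draw from only 7 values {4, 5, 6, 7, 8, 9, 10}, so each is used; only y₆ can be 5, hence y₆ = 5.
The 6 still-open variables together cover exactly {4, 6, 7, 8, 9, 10} — 6 values for 6 variables — and 6 appears only in y₂'s list, so y₂ = 6.
The 2 variables y₃ and y₅ are confined to {4, 9}, which locks those values in; drop them from y₁, y₄, y₇.
y₁ must be 10 (only option left). Strike 10 from y₄, y₇.
No further eliminations apply; y₃ can still be any of 4, 9.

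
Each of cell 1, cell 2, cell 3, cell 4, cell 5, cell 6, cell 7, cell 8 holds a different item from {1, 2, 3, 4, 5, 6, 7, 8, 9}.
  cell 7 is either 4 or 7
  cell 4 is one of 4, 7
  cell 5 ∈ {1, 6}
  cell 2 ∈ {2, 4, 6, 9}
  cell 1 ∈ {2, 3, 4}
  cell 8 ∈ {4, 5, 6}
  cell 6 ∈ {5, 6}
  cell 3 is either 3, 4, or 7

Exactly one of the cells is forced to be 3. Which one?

The 8 variables draw from only 8 values {1, 2, 3, 4, 5, 6, 7, 9}, so each is used; only cell 5 can be 1, hence cell 5 = 1.
The 7 still-open variables together cover exactly {2, 3, 4, 5, 6, 7, 9} — 7 values for 7 variables — and 9 appears only in cell 2's list, so cell 2 = 9.
The 6 still-open variables draw from only 6 values {2, 3, 4, 5, 6, 7}, so each is used; only cell 1 can be 2, hence cell 1 = 2.
Among the 5 still-open variables, 3 fits only cell 3 (and all 5 values in {3, 4, 5, 6, 7} must be used), so cell 3 = 3.

cell 3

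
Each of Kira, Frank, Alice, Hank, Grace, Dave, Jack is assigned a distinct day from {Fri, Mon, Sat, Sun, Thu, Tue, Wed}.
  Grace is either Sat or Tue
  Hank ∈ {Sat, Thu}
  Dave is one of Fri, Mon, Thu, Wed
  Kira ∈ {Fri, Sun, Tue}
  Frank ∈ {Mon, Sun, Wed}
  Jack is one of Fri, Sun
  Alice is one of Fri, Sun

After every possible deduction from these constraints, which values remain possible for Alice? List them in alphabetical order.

Alice and Jack between them cover only {Fri, Sun} — a naked pair. Remove those values from Kira, Frank, Dave.
Kira's domain is down to {Tue}, so Kira = Tue. Eliminate Tue elsewhere: Grace.
Grace's domain is down to {Sat}, so Grace = Sat. Eliminate Sat elsewhere: Hank.
Hank has just one choice, so Hank = Thu. Eliminate Thu elsewhere: Dave.
No further eliminations apply; Alice can still be any of Fri, Sun.

Fri, Sun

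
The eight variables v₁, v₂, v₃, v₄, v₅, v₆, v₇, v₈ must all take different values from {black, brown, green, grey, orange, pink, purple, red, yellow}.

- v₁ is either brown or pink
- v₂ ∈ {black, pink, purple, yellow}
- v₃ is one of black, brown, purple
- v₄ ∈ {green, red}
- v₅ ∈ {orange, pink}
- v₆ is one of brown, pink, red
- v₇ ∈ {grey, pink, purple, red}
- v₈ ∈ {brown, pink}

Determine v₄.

green

v₁ and v₈ share exactly the 2 values {brown, pink}; by pigeonhole those values go to them, so strike brown, pink from v₂, v₃, v₅, v₆, v₇.
That leaves v₅ = orange.
That leaves v₆ = red. Eliminate red elsewhere: v₄, v₇.
So v₄ = green.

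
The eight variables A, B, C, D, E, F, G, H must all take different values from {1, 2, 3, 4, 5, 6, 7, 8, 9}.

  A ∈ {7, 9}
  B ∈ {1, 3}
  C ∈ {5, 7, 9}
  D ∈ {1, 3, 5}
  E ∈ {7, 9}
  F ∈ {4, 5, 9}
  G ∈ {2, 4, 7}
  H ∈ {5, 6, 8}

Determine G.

A and E share exactly the 2 values {7, 9}; by pigeonhole those values go to them, so strike 7, 9 from C, F, G.
C has just one choice, so C = 5. Eliminate 5 elsewhere: D, F, H.
That leaves F = 4. Strike 4 from G.
So G = 2.

2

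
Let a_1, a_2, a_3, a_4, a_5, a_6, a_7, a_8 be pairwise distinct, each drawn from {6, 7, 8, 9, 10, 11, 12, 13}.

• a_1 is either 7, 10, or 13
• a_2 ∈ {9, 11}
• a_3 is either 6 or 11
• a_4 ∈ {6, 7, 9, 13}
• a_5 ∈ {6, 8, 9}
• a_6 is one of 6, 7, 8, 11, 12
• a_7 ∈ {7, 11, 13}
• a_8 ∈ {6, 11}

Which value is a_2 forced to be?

The 8 variables together cover exactly {6, 7, 8, 9, 10, 11, 12, 13} — 8 values for 8 variables — and 10 appears only in a_1's list, so a_1 = 10.
The 7 still-open variables together cover exactly {6, 7, 8, 9, 11, 12, 13} — 7 values for 7 variables — and 12 appears only in a_6's list, so a_6 = 12.
Among the 6 still-open variables, 8 fits only a_5 (and all 6 values in {6, 7, 8, 9, 11, 13} must be used), so a_5 = 8.
a_3 and a_8 share exactly the 2 values {6, 11}; by pigeonhole those values go to them, so strike 6, 11 from a_2, a_4, a_7.
So a_2 = 9.

9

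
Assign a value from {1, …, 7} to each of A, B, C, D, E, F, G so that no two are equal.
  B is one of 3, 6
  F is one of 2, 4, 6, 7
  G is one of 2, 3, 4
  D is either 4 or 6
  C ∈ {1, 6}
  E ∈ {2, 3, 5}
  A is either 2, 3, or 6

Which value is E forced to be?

Among the 7 variables, 1 fits only C (and all 7 values in {1, 2, 3, 4, 5, 6, 7} must be used), so C = 1.
The 6 still-open variables together cover exactly {2, 3, 4, 5, 6, 7} — 6 values for 6 variables — and 5 appears only in E's list, so E = 5.

5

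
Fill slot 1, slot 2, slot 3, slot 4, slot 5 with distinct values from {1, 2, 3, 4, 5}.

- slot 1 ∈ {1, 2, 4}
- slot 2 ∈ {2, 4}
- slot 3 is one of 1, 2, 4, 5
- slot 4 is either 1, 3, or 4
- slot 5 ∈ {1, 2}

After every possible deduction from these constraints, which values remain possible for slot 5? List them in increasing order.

Among the 5 variables, 3 fits only slot 4 (and all 5 values in {1, 2, 3, 4, 5} must be used), so slot 4 = 3.
The 4 still-open variables draw from only 4 values {1, 2, 4, 5}, so each is used; only slot 3 can be 5, hence slot 3 = 5.
No further eliminations apply; slot 5 can still be any of 1, 2.

1, 2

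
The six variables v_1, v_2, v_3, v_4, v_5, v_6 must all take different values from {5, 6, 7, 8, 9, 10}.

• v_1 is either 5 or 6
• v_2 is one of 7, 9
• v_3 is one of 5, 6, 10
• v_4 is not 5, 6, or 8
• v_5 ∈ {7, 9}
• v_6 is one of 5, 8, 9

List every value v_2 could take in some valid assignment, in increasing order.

The 6 variables draw from only 6 values {5, 6, 7, 8, 9, 10}, so each is used; only v_6 can be 8, hence v_6 = 8.
v_2 and v_5 between them cover only {7, 9} — a naked pair. Remove those values from v_4.
v_4 has just one choice, so v_4 = 10. Remove 10 from v_3.
No further eliminations apply; v_2 can still be any of 7, 9.

7, 9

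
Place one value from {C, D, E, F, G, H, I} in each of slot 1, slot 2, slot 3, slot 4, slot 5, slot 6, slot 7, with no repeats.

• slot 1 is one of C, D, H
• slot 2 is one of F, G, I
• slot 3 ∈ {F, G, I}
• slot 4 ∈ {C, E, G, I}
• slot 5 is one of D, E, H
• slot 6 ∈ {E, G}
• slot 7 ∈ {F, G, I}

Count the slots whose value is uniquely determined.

slot 2, slot 3, slot 7 share exactly the 3 values {F, G, I}; by pigeonhole those values go to them, so strike F, G, I from slot 4, slot 6.
slot 6 must be E (only option left). Eliminate E elsewhere: slot 4, slot 5.
slot 4 must be C (only option left). Eliminate C elsewhere: slot 1.
Determined: slot 4=C, slot 6=E. The other slots each still have more than one consistent value. That makes 2.

2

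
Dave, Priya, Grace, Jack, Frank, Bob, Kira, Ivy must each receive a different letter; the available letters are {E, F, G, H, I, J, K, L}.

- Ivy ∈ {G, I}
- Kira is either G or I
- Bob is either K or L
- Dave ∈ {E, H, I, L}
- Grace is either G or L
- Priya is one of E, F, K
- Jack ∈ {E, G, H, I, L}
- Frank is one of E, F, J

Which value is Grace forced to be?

The 8 variables draw from only 8 values {E, F, G, H, I, J, K, L}, so each is used; only Frank can be J, hence Frank = J.
The 7 still-open variables together cover exactly {E, F, G, H, I, K, L} — 7 values for 7 variables — and F appears only in Priya's list, so Priya = F.
The 6 still-open variables together cover exactly {E, G, H, I, K, L} — 6 values for 6 variables — and K appears only in Bob's list, so Bob = K.
Kira and Ivy share exactly the 2 values {G, I}; by pigeonhole those values go to them, so strike G, I from Dave, Grace, Jack.
So Grace = L.

L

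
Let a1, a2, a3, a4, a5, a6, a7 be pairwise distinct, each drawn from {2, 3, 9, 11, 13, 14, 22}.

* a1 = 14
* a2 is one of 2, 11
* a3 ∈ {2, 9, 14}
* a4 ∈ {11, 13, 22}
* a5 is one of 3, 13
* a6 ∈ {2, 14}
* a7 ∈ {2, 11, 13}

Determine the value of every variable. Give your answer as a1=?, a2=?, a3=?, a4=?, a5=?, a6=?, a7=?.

a1's domain is down to {14}, so a1 = 14. So a3, a6 can't be 14.
a6 must be 2 (only option left). Eliminate 2 elsewhere: a2, a3, a7.
That leaves a2 = 11. Strike 11 from a4, a7.
a3 has just one choice, so a3 = 9.
a7 must be 13 (only option left). Remove 13 from a4, a5.
a4's domain is down to {22}, so a4 = 22.
a5 has just one choice, so a5 = 3.

a1=14, a2=11, a3=9, a4=22, a5=3, a6=2, a7=13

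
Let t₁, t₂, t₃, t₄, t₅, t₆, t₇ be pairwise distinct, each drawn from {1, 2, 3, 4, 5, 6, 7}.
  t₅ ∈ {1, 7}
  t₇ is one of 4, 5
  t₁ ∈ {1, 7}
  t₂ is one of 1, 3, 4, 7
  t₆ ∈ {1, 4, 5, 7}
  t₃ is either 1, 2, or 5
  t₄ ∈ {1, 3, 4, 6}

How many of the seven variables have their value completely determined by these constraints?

3

The 7 variables draw from only 7 values {1, 2, 3, 4, 5, 6, 7}, so each is used; only t₃ can be 2, hence t₃ = 2.
The 6 still-open variables together cover exactly {1, 3, 4, 5, 6, 7} — 6 values for 6 variables — and 6 appears only in t₄'s list, so t₄ = 6.
Among the 5 still-open variables, 3 fits only t₂ (and all 5 values in {1, 3, 4, 5, 7} must be used), so t₂ = 3.
t₁ and t₅ between them cover only {1, 7} — a naked pair. Remove those values from t₆.
Determined: t₂=3, t₃=2, t₄=6. The other variables each still have more than one consistent value. That makes 3.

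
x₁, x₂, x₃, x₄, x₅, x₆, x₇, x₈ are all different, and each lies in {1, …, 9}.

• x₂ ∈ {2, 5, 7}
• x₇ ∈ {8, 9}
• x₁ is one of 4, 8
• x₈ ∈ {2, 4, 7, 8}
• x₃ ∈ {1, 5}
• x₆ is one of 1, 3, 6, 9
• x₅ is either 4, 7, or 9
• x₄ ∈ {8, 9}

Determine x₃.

x₄ and x₇ share exactly the 2 values {8, 9}; by pigeonhole those values go to them, so strike 8, 9 from x₁, x₅, x₆, x₈.
x₁'s domain is down to {4}, so x₁ = 4. Remove 4 from x₅, x₈.
x₅ has just one choice, so x₅ = 7. So x₂, x₈ can't be 7.
x₈ has just one choice, so x₈ = 2. So x₂ can't be 2.
x₂'s domain is down to {5}, so x₂ = 5. So x₃ can't be 5.
So x₃ = 1.

1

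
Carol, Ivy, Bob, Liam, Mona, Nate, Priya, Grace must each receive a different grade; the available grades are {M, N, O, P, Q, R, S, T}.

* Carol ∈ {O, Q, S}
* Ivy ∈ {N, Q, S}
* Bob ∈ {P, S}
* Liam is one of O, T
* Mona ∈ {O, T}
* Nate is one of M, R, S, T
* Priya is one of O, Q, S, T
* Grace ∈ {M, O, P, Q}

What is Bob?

Among the 8 variables, N fits only Ivy (and all 8 values in {M, N, O, P, Q, R, S, T} must be used), so Ivy = N.
The 7 still-open variables draw from only 7 values {M, O, P, Q, R, S, T}, so each is used; only Nate can be R, hence Nate = R.
The 6 still-open variables together cover exactly {M, O, P, Q, S, T} — 6 values for 6 variables — and M appears only in Grace's list, so Grace = M.
Among the 5 still-open variables, P fits only Bob (and all 5 values in {O, P, Q, S, T} must be used), so Bob = P.

P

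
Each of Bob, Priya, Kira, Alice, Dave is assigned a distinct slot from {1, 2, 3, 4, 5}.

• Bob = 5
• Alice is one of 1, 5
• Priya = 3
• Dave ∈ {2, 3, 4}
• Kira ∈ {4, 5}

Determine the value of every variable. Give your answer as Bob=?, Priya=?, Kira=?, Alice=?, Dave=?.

Bob=5, Priya=3, Kira=4, Alice=1, Dave=2

Bob has just one choice, so Bob = 5. So Kira, Alice can't be 5.
Priya has just one choice, so Priya = 3. Strike 3 from Dave.
That leaves Kira = 4. Strike 4 from Dave.
Alice's domain is down to {1}, so Alice = 1.
Dave's domain is down to {2}, so Dave = 2.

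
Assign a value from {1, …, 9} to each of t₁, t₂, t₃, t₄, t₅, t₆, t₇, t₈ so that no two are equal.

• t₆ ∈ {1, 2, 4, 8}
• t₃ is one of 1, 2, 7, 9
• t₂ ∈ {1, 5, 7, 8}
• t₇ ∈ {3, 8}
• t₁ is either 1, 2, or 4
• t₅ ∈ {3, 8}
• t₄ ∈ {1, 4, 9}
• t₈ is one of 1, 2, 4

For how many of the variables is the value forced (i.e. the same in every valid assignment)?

3

The 8 variables draw from only 8 values {1, 2, 3, 4, 5, 7, 8, 9}, so each is used; only t₂ can be 5, hence t₂ = 5.
The 7 still-open variables together cover exactly {1, 2, 3, 4, 7, 8, 9} — 7 values for 7 variables — and 7 appears only in t₃'s list, so t₃ = 7.
The 6 still-open variables together cover exactly {1, 2, 3, 4, 8, 9} — 6 values for 6 variables — and 9 appears only in t₄'s list, so t₄ = 9.
t₅ and t₇ between them cover only {3, 8} — a naked pair. Remove those values from t₆.
Determined: t₂=5, t₃=7, t₄=9. The other variables each still have more than one consistent value. That makes 3.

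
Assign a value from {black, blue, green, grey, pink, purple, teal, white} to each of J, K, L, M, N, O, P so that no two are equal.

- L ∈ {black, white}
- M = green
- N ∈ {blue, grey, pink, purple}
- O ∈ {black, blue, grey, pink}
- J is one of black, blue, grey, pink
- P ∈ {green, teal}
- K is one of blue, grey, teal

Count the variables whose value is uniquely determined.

M has just one choice, so M = green. Remove green from P.
P's domain is down to {teal}, so P = teal. Remove teal from K.
Determined: M=green, P=teal. The other variables each still have more than one consistent value. That makes 2.

2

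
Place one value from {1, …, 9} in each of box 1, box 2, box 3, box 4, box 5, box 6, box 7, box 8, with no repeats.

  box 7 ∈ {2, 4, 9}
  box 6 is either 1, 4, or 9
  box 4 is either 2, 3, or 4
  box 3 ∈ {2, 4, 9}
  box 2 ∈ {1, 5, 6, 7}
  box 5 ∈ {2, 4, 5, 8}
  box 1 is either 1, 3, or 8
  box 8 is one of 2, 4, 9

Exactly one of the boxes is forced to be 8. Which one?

box 1

The 3 variables box 3, box 7, box 8 are confined to {2, 4, 9}, which locks those values in; drop them from box 4, box 5, box 6.
box 4 must be 3 (only option left). Remove 3 from box 1.
That leaves box 6 = 1. Strike 1 from box 1, box 2.
So 8 goes to box 1.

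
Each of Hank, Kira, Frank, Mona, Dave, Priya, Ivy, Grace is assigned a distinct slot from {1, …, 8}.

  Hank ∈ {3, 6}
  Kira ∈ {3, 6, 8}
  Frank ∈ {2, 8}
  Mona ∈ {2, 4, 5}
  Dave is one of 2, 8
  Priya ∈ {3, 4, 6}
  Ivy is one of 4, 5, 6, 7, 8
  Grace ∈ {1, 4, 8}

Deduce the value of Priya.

4

The 8 variables together cover exactly {1, 2, 3, 4, 5, 6, 7, 8} — 8 values for 8 variables — and 1 appears only in Grace's list, so Grace = 1.
The 7 still-open variables together cover exactly {2, 3, 4, 5, 6, 7, 8} — 7 values for 7 variables — and 7 appears only in Ivy's list, so Ivy = 7.
The 6 still-open variables together cover exactly {2, 3, 4, 5, 6, 8} — 6 values for 6 variables — and 5 appears only in Mona's list, so Mona = 5.
Among the 5 still-open variables, 4 fits only Priya (and all 5 values in {2, 3, 4, 6, 8} must be used), so Priya = 4.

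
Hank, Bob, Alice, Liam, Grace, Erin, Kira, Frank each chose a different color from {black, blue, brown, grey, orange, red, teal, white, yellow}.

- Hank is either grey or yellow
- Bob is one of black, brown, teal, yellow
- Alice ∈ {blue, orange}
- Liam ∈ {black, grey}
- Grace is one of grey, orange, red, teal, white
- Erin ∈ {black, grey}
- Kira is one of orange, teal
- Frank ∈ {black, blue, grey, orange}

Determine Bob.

Liam and Erin between them cover only {black, grey} — a naked pair. Remove those values from Hank, Bob, Grace, Frank.
Hank has just one choice, so Hank = yellow. Eliminate yellow elsewhere: Bob.
Alice and Frank share exactly the 2 values {blue, orange}; by pigeonhole those values go to them, so strike blue, orange from Grace, Kira.
Kira must be teal (only option left). So Bob, Grace can't be teal.
So Bob = brown.

brown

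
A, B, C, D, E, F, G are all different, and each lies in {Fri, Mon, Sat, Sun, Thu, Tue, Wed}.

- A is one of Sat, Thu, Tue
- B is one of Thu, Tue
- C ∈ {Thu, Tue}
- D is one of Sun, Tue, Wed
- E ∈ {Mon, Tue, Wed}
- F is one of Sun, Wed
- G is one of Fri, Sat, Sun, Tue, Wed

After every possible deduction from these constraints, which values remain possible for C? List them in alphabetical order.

The 7 variables draw from only 7 values {Fri, Mon, Sat, Sun, Thu, Tue, Wed}, so each is used; only G can be Fri, hence G = Fri.
The 6 still-open variables together cover exactly {Mon, Sat, Sun, Thu, Tue, Wed} — 6 values for 6 variables — and Mon appears only in E's list, so E = Mon.
The 5 still-open variables draw from only 5 values {Sat, Sun, Thu, Tue, Wed}, so each is used; only A can be Sat, hence A = Sat.
The 2 variables B and C are confined to {Thu, Tue}, which locks those values in; drop them from D.
No further eliminations apply; C can still be any of Thu, Tue.

Thu, Tue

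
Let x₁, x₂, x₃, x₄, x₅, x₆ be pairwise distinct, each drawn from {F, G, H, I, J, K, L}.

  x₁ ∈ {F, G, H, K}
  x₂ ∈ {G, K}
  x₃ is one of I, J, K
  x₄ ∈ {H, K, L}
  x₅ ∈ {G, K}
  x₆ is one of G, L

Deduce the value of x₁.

x₂ and x₅ share exactly the 2 values {G, K}; by pigeonhole those values go to them, so strike G, K from x₁, x₃, x₄, x₆.
x₆ has just one choice, so x₆ = L. Eliminate L elsewhere: x₄.
x₄ has just one choice, so x₄ = H. Remove H from x₁.
So x₁ = F.

F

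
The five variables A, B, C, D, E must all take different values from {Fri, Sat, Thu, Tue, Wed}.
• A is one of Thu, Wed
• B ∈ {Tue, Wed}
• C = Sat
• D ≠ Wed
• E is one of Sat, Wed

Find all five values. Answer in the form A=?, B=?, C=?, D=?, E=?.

A=Thu, B=Tue, C=Sat, D=Fri, E=Wed

C must be Sat (only option left). Strike Sat from D, E.
E's domain is down to {Wed}, so E = Wed. Eliminate Wed elsewhere: A, B.
That leaves A = Thu. Remove Thu from D.
B has just one choice, so B = Tue. Strike Tue from D.
D must be Fri (only option left).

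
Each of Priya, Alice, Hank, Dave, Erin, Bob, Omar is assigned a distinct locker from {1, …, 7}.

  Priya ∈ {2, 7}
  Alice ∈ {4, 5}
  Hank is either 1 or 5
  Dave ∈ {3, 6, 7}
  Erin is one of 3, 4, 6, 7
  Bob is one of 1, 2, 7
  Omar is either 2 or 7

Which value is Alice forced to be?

4

Priya and Omar between them cover only {2, 7} — a naked pair. Remove those values from Dave, Erin, Bob.
Bob's domain is down to {1}, so Bob = 1. So Hank can't be 1.
That leaves Hank = 5. Remove 5 from Alice.
So Alice = 4.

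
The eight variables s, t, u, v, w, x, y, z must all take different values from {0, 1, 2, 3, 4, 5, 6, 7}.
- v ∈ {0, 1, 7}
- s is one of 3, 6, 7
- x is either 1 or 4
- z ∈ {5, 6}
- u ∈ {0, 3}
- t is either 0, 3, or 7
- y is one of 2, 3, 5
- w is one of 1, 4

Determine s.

6

The 8 variables draw from only 8 values {0, 1, 2, 3, 4, 5, 6, 7}, so each is used; only y can be 2, hence y = 2.
The 7 still-open variables draw from only 7 values {0, 1, 3, 4, 5, 6, 7}, so each is used; only z can be 5, hence z = 5.
Among the 6 still-open variables, 6 fits only s (and all 6 values in {0, 1, 3, 4, 6, 7} must be used), so s = 6.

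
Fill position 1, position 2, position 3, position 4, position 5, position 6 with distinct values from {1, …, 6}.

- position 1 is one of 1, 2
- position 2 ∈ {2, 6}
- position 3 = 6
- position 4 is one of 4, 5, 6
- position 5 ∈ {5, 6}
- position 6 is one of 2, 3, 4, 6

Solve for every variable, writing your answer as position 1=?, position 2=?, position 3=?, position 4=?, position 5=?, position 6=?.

position 3 has just one choice, so position 3 = 6. So position 2, position 4, position 5, position 6 can't be 6.
position 5 has just one choice, so position 5 = 5. So position 4 can't be 5.
position 2's domain is down to {2}, so position 2 = 2. So position 1, position 6 can't be 2.
position 4's domain is down to {4}, so position 4 = 4. Remove 4 from position 6.
position 6 must be 3 (only option left).
position 1's domain is down to {1}, so position 1 = 1.

position 1=1, position 2=2, position 3=6, position 4=4, position 5=5, position 6=3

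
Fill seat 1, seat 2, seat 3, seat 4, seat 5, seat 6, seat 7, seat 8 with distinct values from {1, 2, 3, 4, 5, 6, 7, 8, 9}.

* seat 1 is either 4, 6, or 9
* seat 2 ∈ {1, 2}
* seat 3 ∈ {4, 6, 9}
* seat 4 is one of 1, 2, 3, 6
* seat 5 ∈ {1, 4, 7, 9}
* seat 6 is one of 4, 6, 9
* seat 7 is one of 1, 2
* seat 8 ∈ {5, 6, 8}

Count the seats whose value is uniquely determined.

2

seat 2 and seat 7 between them cover only {1, 2} — a naked pair. Remove those values from seat 4, seat 5.
seat 1, seat 3, seat 6 share exactly the 3 values {4, 6, 9}; by pigeonhole those values go to them, so strike 4, 6, 9 from seat 4, seat 5, seat 8.
seat 4's domain is down to {3}, so seat 4 = 3.
seat 5 has just one choice, so seat 5 = 7.
Determined: seat 4=3, seat 5=7. The other seats each still have more than one consistent value. That makes 2.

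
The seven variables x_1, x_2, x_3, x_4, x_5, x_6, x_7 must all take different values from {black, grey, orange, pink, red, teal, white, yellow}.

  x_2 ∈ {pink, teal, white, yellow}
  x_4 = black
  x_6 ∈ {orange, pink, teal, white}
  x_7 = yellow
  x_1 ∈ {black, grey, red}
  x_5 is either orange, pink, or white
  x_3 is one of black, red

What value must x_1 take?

x_4 has just one choice, so x_4 = black. So x_1, x_3 can't be black.
x_7 has just one choice, so x_7 = yellow. Remove yellow from x_2.
x_3 has just one choice, so x_3 = red. Remove red from x_1.
So x_1 = grey.

grey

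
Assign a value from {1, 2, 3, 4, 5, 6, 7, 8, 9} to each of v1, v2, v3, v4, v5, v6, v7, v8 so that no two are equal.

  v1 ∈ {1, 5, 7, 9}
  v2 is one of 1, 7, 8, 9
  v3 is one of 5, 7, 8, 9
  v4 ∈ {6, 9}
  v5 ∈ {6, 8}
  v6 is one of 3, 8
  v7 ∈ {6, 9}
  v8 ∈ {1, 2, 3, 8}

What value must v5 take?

8

The 8 variables together cover exactly {1, 2, 3, 5, 6, 7, 8, 9} — 8 values for 8 variables — and 2 appears only in v8's list, so v8 = 2.
The 7 still-open variables draw from only 7 values {1, 3, 5, 6, 7, 8, 9}, so each is used; only v6 can be 3, hence v6 = 3.
v4 and v7 between them cover only {6, 9} — a naked pair. Remove those values from v1, v2, v3, v5.
So v5 = 8.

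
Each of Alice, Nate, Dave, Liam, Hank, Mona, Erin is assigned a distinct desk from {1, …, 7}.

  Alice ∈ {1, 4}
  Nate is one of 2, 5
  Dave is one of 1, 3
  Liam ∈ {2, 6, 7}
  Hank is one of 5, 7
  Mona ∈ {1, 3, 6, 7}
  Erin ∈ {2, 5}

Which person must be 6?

The 7 variables draw from only 7 values {1, 2, 3, 4, 5, 6, 7}, so each is used; only Alice can be 4, hence Alice = 4.
The 2 variables Nate and Erin are confined to {2, 5}, which locks those values in; drop them from Liam, Hank.
That leaves Hank = 7. Remove 7 from Liam, Mona.
So 6 goes to Liam.

Liam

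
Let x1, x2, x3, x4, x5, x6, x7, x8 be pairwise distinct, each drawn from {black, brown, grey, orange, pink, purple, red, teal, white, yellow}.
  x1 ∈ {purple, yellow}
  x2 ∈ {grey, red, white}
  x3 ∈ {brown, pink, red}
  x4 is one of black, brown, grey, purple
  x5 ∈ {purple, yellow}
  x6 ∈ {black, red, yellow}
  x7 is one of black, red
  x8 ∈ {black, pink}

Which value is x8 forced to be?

pink

Among the 8 variables, white fits only x2 (and all 8 values in {black, brown, grey, pink, purple, red, white, yellow} must be used), so x2 = white.
The 7 still-open variables draw from only 7 values {black, brown, grey, pink, purple, red, yellow}, so each is used; only x4 can be grey, hence x4 = grey.
Among the 6 still-open variables, brown fits only x3 (and all 6 values in {black, brown, pink, purple, red, yellow} must be used), so x3 = brown.
Among the 5 still-open variables, pink fits only x8 (and all 5 values in {black, pink, purple, red, yellow} must be used), so x8 = pink.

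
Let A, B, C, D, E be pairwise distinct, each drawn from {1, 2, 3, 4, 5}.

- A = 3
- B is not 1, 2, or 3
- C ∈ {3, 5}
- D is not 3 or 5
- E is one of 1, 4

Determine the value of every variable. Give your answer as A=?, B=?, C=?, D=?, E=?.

A must be 3 (only option left). So C can't be 3.
C must be 5 (only option left). Strike 5 from B.
B has just one choice, so B = 4. Remove 4 from D, E.
E has just one choice, so E = 1. Remove 1 from D.
That leaves D = 2.

A=3, B=4, C=5, D=2, E=1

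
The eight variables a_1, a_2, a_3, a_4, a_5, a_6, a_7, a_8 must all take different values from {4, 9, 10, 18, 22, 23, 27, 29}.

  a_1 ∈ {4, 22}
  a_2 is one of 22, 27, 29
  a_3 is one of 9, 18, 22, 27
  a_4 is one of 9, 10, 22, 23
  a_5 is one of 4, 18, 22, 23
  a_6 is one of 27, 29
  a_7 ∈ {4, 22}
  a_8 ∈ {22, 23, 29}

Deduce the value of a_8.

The 8 variables draw from only 8 values {4, 9, 10, 18, 22, 23, 27, 29}, so each is used; only a_4 can be 10, hence a_4 = 10.
Among the 7 still-open variables, 9 fits only a_3 (and all 7 values in {4, 9, 18, 22, 23, 27, 29} must be used), so a_3 = 9.
The 6 still-open variables together cover exactly {4, 18, 22, 23, 27, 29} — 6 values for 6 variables — and 18 appears only in a_5's list, so a_5 = 18.
Among the 5 still-open variables, 23 fits only a_8 (and all 5 values in {4, 22, 23, 27, 29} must be used), so a_8 = 23.

23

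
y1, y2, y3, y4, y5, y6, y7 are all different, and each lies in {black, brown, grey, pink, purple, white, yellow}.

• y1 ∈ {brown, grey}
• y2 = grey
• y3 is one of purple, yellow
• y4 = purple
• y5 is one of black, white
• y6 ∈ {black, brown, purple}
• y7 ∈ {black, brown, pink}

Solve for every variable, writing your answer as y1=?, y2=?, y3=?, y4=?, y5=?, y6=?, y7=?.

y1=brown, y2=grey, y3=yellow, y4=purple, y5=white, y6=black, y7=pink

y2 must be grey (only option left). Strike grey from y1.
y4 must be purple (only option left). Strike purple from y3, y6.
y1's domain is down to {brown}, so y1 = brown. Strike brown from y6, y7.
y3 must be yellow (only option left).
That leaves y6 = black. So y5, y7 can't be black.
That leaves y7 = pink.
y5 has just one choice, so y5 = white.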